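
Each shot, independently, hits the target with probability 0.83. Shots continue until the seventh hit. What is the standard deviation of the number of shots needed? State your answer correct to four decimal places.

1.3143

Y = total shots until the seventh success; negative binomial with r=7, p=0.83.
SD(Y) = √[r(1−p)/p²] = √(1.727391) = 1.314303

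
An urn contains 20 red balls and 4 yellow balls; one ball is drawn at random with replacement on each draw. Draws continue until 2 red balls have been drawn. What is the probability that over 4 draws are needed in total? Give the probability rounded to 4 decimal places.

Needing more than 4 draws ⇔ fewer than 2 successes in the first 4. With X ~ Binomial(4, 0.833333), P(Y > 4) = P(X ≤ 1).
  k=0: C(4,0)·0.833333^0·0.166667^4 = 0.000772
  k=1: C(4,1)·0.833333^1·0.166667^3 = 0.015432
P(X ≤ 1) = 0.016204

0.0162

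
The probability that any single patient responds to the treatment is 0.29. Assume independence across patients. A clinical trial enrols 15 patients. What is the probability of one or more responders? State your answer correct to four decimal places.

P(at least one) = 1 − P(none) = 1 − (1 − 0.29)^15
= 1 − 0.005873 = 0.994127

0.9941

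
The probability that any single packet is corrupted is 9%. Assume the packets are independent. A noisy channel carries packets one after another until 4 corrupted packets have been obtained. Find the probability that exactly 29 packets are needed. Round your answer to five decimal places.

Y = trial on which the fourth success occurs; negative binomial, r=4, p=0.09.
P(Y=29) = C(28,3) · p^4 · (1−p)^25
= 3276 · 6.561e-05 · 0.094631 = 0.0203399

0.02034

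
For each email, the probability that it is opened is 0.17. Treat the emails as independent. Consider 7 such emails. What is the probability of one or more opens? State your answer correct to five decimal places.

0.72864

P(at least one) = 1 − P(none) = 1 − (1 − 0.17)^7
= 1 − 0.2713605 = 0.7286395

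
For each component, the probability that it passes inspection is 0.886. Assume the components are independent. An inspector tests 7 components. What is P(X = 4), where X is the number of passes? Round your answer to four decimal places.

0.0320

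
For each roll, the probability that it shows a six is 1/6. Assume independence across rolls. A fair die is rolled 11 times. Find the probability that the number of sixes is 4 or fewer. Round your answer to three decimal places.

0.975

X ~ Binomial(11, 0.166667); P(X ≤ 4) = Σ C(11,k) p^k (1−p)^(11−k) over k:
  k=0: C(11,0)·0.166667^0·0.833333^11 = 0.13459
  k=1: C(11,1)·0.166667^1·0.833333^10 = 0.29609
  k=2: C(11,2)·0.166667^2·0.833333^9 = 0.29609
  k=3: C(11,3)·0.166667^3·0.833333^8 = 0.17766
  k=4: C(11,4)·0.166667^4·0.833333^7 = 0.07106
Total = 0.97549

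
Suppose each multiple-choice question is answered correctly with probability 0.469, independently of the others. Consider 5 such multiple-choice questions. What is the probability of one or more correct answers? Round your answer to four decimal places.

0.9578

P(at least one) = 1 − P(none) = 1 − (1 − 0.469)^5
= 1 − 0.042216 = 0.957784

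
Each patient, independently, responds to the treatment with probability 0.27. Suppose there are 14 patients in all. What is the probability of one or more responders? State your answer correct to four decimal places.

0.9878

P(at least one) = 1 − P(none) = 1 − (1 − 0.27)^14
= 1 − 0.012205 = 0.987795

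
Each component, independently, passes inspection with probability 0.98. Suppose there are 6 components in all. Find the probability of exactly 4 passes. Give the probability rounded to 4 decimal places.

0.0055

X ~ Binomial(n=6, p=0.98).
P(X=4) = C(6,4) · p^4 · (1−p)^2
= 15 · 0.92237 · 0.0004 = 0.005534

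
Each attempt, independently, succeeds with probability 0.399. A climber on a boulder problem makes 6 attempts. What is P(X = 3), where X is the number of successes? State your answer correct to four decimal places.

X ~ Binomial(n=6, p=0.399).
P(X=3) = C(6,3) · p^3 · (1−p)^3
= 20 · 0.063521 · 0.21708 = 0.275786

0.2758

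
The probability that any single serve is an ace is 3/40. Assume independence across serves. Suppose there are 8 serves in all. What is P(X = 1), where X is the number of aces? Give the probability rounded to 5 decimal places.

X ~ Binomial(n=8, p=0.075).
P(X=1) = C(8,1) · p^1 · (1−p)^7
= 8 · 0.075 · 0.57942 = 0.3476509

0.34765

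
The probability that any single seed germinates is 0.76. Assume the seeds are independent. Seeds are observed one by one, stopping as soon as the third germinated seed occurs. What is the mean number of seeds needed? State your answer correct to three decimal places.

Y = total seeds until the third success; negative binomial with r=3, p=0.76.
E[Y] = r / p = 3 / 0.76 = 3.94737

3.947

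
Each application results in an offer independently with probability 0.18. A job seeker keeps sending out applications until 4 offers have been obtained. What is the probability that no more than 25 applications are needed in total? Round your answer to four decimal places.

0.6829

Finishing within 25 applications ⇔ at least 4 successes in the first 25. With X ~ Binomial(25, 0.18), P(Y ≤ 25) = 1 − P(X ≤ 3).
  k=0: C(25,0)·0.18^0·0.82^25 = 0.007004
  k=1: C(25,1)·0.18^1·0.82^24 = 0.038437
  k=2: C(25,2)·0.18^2·0.82^23 = 0.101248
  k=3: C(25,3)·0.18^3·0.82^22 = 0.170392
1 − 0.317081 = 0.682919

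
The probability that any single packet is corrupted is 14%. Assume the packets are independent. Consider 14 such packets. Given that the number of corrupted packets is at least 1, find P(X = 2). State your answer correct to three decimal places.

0.332

X ~ Binomial(14, 0.14). Want P(X=2 | X≥1) = P(X=2) / P(X≥1).
P(X=2) = C(14,2)·0.14^2·0.86^12 = 0.29193
P(X≥1) = 1 − 0.12105 = 0.87895
Ratio = 0.29193 / 0.87895 = 0.33214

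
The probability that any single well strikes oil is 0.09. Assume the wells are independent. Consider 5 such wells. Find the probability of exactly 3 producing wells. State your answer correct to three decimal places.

0.006

X ~ Binomial(n=5, p=0.09).
P(X=3) = C(5,3) · p^3 · (1−p)^2
= 10 · 0.000729 · 0.8281 = 0.00604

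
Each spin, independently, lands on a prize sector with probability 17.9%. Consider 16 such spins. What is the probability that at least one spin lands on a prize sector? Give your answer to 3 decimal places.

P(at least one) = 1 − P(none) = 1 − (1 − 0.179)^16
= 1 − 0.04261 = 0.95739

0.957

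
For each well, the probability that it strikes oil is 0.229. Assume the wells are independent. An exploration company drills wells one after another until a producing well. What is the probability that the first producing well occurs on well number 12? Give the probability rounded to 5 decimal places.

Geometric (trials to first success), p = 0.229.
P(Y = 12) = (1−p)^11 · p = 0.057227 · 0.229 = 0.0131049

0.01310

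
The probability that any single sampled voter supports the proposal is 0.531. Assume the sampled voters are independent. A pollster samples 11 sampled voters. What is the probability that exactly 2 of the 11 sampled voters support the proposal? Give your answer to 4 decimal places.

X ~ Binomial(n=11, p=0.531).
P(X=2) = C(11,2) · p^2 · (1−p)^9
= 55 · 0.28196 · 0.0010979 = 0.017026

0.0170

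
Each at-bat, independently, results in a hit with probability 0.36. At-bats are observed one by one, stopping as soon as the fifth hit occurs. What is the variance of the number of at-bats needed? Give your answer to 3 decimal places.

24.691

Y = total at-bats until the fifth success; negative binomial with r=5, p=0.36.
Var(Y) = r(1−p)/p² = 5·0.64 / 0.36² = 24.69136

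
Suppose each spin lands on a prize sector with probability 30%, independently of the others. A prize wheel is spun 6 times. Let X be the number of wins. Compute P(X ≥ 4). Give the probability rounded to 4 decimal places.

0.0705

X ~ Binomial(6, 0.30); P(X ≥ 4) = Σ C(6,k) p^k (1−p)^(6−k) over k:
  k=4: C(6,4)·0.30^4·0.70^2 = 0.059535
  k=5: C(6,5)·0.30^5·0.70^1 = 0.010206
  k=6: C(6,6)·0.30^6·0.70^0 = 0.000729
Total = 0.070470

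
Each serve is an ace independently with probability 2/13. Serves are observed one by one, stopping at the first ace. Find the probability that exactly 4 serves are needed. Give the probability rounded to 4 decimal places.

Geometric (trials to first success), p = 0.153846.
P(Y = 4) = (1−p)^3 · p = 0.60583 · 0.153846 = 0.093204

0.0932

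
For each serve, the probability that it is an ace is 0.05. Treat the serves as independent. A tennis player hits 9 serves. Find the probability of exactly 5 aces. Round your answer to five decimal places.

X ~ Binomial(n=9, p=0.05).
P(X=5) = C(9,5) · p^5 · (1−p)^4
= 126 · 3.125e-07 · 0.81451 = 0.0000321

0.00003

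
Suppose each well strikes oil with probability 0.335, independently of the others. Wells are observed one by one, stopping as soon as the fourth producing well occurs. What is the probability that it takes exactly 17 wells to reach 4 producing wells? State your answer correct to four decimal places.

0.0351

Y = trial on which the fourth success occurs; negative binomial, r=4, p=0.335.
P(Y=17) = C(16,3) · p^4 · (1−p)^13
= 560 · 0.012594 · 0.0049737 = 0.035079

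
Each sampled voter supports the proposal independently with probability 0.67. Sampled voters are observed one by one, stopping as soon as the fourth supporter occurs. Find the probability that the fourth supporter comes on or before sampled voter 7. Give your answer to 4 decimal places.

0.8318

Finishing within 7 sampled voters ⇔ at least 4 successes in the first 7. With X ~ Binomial(7, 0.67), P(Y ≤ 7) = 1 − P(X ≤ 3).
  k=0: C(7,0)·0.67^0·0.33^7 = 0.000426
  k=1: C(7,1)·0.67^1·0.33^6 = 0.006057
  k=2: C(7,2)·0.67^2·0.33^5 = 0.036893
  k=3: C(7,3)·0.67^3·0.33^4 = 0.124838
1 − 0.168214 = 0.831786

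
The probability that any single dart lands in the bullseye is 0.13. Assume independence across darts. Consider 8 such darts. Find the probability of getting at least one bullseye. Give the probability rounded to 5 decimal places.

0.67179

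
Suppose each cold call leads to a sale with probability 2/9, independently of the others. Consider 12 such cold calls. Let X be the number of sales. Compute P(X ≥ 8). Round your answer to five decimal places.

X ~ Binomial(12, 0.222222); P(X ≥ 8) = Σ C(12,k) p^k (1−p)^(12−k) over k:
  k=8: C(12,8)·0.222222^8·0.777778^4 = 0.0010773
  k=9: C(12,9)·0.222222^9·0.777778^3 = 0.0001368
  k=10: C(12,10)·0.222222^10·0.777778^2 = 0.0000117
  k=11: C(12,11)·0.222222^11·0.777778^1 = 0.0000006
  k=12: C(12,12)·0.222222^12·0.777778^0 = 0.0000000
Total = 0.0012264

0.00123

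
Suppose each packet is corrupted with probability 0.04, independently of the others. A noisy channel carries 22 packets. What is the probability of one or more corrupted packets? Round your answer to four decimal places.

P(at least one) = 1 − P(none) = 1 − (1 − 0.04)^22
= 1 − 0.407349 = 0.592651

0.5927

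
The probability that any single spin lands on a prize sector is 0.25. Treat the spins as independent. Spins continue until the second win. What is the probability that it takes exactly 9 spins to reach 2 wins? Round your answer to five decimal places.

0.06674

Y = trial on which the second success occurs; negative binomial, r=2, p=0.25.
P(Y=9) = C(8,1) · p^2 · (1−p)^7
= 8 · 0.0625 · 0.13348 = 0.0667419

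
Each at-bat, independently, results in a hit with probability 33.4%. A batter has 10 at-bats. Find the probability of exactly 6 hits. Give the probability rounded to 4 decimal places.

X ~ Binomial(n=10, p=0.334).
P(X=6) = C(10,6) · p^6 · (1−p)^4
= 210 · 0.0013883 · 0.19674 = 0.057358

0.0574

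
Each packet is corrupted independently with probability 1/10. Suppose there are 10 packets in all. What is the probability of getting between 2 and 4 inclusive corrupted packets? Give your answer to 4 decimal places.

0.2623

X ~ Binomial(10, 0.10); P(2 ≤ X ≤ 4) = Σ C(10,k) p^k (1−p)^(10−k) over k:
  k=2: C(10,2)·0.10^2·0.90^8 = 0.193710
  k=3: C(10,3)·0.10^3·0.90^7 = 0.057396
  k=4: C(10,4)·0.10^4·0.90^6 = 0.011160
Total = 0.262266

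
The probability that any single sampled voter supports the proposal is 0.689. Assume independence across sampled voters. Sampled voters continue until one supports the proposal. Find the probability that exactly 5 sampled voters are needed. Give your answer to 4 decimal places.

0.0064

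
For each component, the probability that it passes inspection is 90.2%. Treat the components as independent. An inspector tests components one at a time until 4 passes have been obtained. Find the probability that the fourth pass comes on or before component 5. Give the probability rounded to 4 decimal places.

0.9214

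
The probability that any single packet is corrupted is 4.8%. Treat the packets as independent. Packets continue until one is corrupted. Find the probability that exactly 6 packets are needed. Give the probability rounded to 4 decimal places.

0.0375

Geometric (trials to first success), p = 0.048.
P(Y = 6) = (1−p)^5 · p = 0.78196 · 0.048 = 0.037534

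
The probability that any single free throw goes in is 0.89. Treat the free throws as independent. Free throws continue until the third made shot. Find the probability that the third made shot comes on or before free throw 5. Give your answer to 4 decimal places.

Finishing within 5 free throws ⇔ at least 3 successes in the first 5. With X ~ Binomial(5, 0.89), P(Y ≤ 5) = 1 − P(X ≤ 2).
  k=0: C(5,0)·0.89^0·0.11^5 = 0.000016
  k=1: C(5,1)·0.89^1·0.11^4 = 0.000652
  k=2: C(5,2)·0.89^2·0.11^3 = 0.010543
1 − 0.011210 = 0.988790

0.9888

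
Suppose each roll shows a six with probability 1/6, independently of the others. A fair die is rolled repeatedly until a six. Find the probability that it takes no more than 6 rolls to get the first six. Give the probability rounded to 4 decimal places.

0.6651

Y = number of rolls to the first success; geometric, p = 0.166667.
P(Y ≤ 6) = 1 − (1−p)^6 = 1 − 0.334898 = 0.665102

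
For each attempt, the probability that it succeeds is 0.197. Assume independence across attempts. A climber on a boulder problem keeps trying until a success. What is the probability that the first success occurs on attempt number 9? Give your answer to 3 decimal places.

Geometric (trials to first success), p = 0.197.
P(Y = 9) = (1−p)^8 · p = 0.17287 · 0.197 = 0.03406

0.034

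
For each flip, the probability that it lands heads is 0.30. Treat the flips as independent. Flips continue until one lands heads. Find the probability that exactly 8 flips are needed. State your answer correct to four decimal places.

0.0247

Geometric (trials to first success), p = 0.30.
P(Y = 8) = (1−p)^7 · p = 0.082354 · 0.30 = 0.024706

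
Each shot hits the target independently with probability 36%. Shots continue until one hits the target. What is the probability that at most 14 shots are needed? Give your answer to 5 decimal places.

0.99807

Y = number of shots to the first success; geometric, p = 0.36.
P(Y ≤ 14) = 1 − (1−p)^14 = 1 − 0.0019343 = 0.9980657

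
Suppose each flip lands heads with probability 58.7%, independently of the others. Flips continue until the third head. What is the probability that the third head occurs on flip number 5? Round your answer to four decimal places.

0.2070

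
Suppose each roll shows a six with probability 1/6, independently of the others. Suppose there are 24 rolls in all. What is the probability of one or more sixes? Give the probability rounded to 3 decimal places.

P(at least one) = 1 − P(none) = 1 − (1 − 0.166667)^24
= 1 − 0.01258 = 0.98742

0.987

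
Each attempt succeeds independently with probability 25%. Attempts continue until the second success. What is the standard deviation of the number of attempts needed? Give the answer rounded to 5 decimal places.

4.89898

Y = total attempts until the second success; negative binomial with r=2, p=0.25.
SD(Y) = √[r(1−p)/p²] = √(24.0000000) = 4.8989795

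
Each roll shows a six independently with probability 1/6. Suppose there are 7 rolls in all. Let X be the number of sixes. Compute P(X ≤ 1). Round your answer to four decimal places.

X ~ Binomial(7, 0.166667); P(X ≤ 1) = Σ C(7,k) p^k (1−p)^(7−k) over k:
  k=0: C(7,0)·0.166667^0·0.833333^7 = 0.279082
  k=1: C(7,1)·0.166667^1·0.833333^6 = 0.390714
Total = 0.669796

0.6698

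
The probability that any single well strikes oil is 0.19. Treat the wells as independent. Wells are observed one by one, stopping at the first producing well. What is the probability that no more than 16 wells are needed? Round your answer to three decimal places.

Y = number of wells to the first success; geometric, p = 0.19.
P(Y ≤ 16) = 1 − (1−p)^16 = 1 − 0.03434 = 0.96566

0.966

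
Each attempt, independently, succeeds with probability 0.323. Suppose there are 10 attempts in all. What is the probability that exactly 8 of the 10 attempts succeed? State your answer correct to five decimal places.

0.00244

X ~ Binomial(n=10, p=0.323).
P(X=8) = C(10,8) · p^8 · (1−p)^2
= 45 · 0.00011847 · 0.45833 = 0.0024435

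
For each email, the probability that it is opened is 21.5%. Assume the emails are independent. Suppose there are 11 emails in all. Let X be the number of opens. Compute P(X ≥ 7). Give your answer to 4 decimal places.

0.0031

X ~ Binomial(11, 0.215); P(X ≥ 7) = Σ C(11,k) p^k (1−p)^(11−k) over k:
  k=7: C(11,7)·0.215^7·0.785^4 = 0.002661
  k=8: C(11,8)·0.215^8·0.785^3 = 0.000364
  k=9: C(11,9)·0.215^9·0.785^2 = 0.000033
  k=10: C(11,10)·0.215^10·0.785^1 = 0.000002
  k=11: C(11,11)·0.215^11·0.785^0 = 0.000000
Total = 0.003061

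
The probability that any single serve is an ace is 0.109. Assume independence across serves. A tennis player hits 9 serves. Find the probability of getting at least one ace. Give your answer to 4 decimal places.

P(at least one) = 1 − P(none) = 1 − (1 − 0.109)^9
= 1 − 0.353915 = 0.646085

0.6461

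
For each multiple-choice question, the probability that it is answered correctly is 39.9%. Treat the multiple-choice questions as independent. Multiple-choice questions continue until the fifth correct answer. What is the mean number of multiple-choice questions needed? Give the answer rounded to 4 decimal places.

Y = total multiple-choice questions until the fifth success; negative binomial with r=5, p=0.399.
E[Y] = r / p = 5 / 0.399 = 12.531328

12.5313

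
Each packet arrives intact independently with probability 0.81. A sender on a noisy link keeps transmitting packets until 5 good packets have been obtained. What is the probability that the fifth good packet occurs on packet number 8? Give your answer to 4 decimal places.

Y = trial on which the fifth success occurs; negative binomial, r=5, p=0.81.
P(Y=8) = C(7,4) · p^5 · (1−p)^3
= 35 · 0.34868 · 0.006859 = 0.083705

0.0837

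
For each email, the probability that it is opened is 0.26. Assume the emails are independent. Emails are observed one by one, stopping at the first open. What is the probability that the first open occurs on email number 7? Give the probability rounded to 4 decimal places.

0.0427

Geometric (trials to first success), p = 0.26.
P(Y = 7) = (1−p)^6 · p = 0.16421 · 0.26 = 0.042694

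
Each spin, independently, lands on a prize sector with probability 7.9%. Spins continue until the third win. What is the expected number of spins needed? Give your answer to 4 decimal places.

37.9747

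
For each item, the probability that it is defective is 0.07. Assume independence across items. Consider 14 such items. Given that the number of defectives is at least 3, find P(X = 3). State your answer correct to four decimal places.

X ~ Binomial(14, 0.07). Want P(X=3 | X≥3) = P(X=3) / P(X≥3).
P(X=3) = C(14,3)·0.07^3·0.93^11 = 0.056196
P(X≥3) = 1 − 0.362044 − 0.381509 − 0.186652 = 0.069795
Ratio = 0.056196 / 0.069795 = 0.805159

0.8052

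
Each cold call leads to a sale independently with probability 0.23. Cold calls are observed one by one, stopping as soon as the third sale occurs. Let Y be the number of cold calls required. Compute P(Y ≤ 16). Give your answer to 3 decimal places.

0.748

Finishing within 16 cold calls ⇔ at least 3 successes in the first 16. With X ~ Binomial(16, 0.23), P(Y ≤ 16) = 1 − P(X ≤ 2).
  k=0: C(16,0)·0.23^0·0.77^16 = 0.01527
  k=1: C(16,1)·0.23^1·0.77^15 = 0.07298
  k=2: C(16,2)·0.23^2·0.77^14 = 0.16350
1 − 0.25175 = 0.74825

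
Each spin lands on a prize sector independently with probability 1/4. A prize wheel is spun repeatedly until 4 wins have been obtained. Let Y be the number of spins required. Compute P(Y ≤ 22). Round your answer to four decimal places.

Finishing within 22 spins ⇔ at least 4 successes in the first 22. With X ~ Binomial(22, 0.25), P(Y ≤ 22) = 1 − P(X ≤ 3).
  k=0: C(22,0)·0.25^0·0.75^22 = 0.001784
  k=1: C(22,1)·0.25^1·0.75^21 = 0.013081
  k=2: C(22,2)·0.25^2·0.75^20 = 0.045784
  k=3: C(22,3)·0.25^3·0.75^19 = 0.101743
1 − 0.162392 = 0.837608

0.8376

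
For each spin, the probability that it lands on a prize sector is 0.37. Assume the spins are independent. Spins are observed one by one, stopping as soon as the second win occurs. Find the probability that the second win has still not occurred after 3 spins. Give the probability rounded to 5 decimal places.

Needing more than 3 spins ⇔ fewer than 2 successes in the first 3. With X ~ Binomial(3, 0.37), P(Y > 3) = P(X ≤ 1).
  k=0: C(3,0)·0.37^0·0.63^3 = 0.2500470
  k=1: C(3,1)·0.37^1·0.63^2 = 0.4405590
P(X ≤ 1) = 0.6906060

0.69061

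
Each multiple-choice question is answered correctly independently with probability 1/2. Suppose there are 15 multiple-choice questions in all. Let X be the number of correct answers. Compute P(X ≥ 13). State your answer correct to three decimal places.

X ~ Binomial(15, 0.50); P(X ≥ 13) = Σ C(15,k) p^k (1−p)^(15−k) over k:
  k=13: C(15,13)·0.50^13·0.50^2 = 0.00320
  k=14: C(15,14)·0.50^14·0.50^1 = 0.00046
  k=15: C(15,15)·0.50^15·0.50^0 = 0.00003
Total = 0.00369

0.004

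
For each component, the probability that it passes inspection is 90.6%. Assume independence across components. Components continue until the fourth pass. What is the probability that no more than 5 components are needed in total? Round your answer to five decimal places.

Finishing within 5 components ⇔ at least 4 successes in the first 5. With X ~ Binomial(5, 0.906), P(Y ≤ 5) = 1 − P(X ≤ 3).
  k=0: C(5,0)·0.906^0·0.094^5 = 0.0000073
  k=1: C(5,1)·0.906^1·0.094^4 = 0.0003537
  k=2: C(5,2)·0.906^2·0.094^3 = 0.0068177
  k=3: C(5,3)·0.906^3·0.094^2 = 0.0657113
1 − 0.0728901 = 0.9271099

0.92711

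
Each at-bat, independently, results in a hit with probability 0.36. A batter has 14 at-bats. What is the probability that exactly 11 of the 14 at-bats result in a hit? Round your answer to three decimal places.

0.001

X ~ Binomial(n=14, p=0.36).
P(X=11) = C(14,11) · p^11 · (1−p)^3
= 364 · 1.3162e-05 · 0.26214 = 0.00126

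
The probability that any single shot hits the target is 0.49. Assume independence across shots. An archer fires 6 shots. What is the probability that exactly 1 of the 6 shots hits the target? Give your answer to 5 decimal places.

X ~ Binomial(n=6, p=0.49).
P(X=1) = C(6,1) · p^1 · (1−p)^5
= 6 · 0.49 · 0.034503 = 0.1014374

0.10144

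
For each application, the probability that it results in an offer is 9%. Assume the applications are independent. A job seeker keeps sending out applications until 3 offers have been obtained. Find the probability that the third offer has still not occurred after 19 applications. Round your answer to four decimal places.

0.7585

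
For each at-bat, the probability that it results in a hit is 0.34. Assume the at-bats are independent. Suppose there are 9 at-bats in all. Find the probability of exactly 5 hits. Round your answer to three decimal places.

X ~ Binomial(n=9, p=0.34).
P(X=5) = C(9,5) · p^5 · (1−p)^4
= 126 · 0.0045435 · 0.18975 = 0.10863

0.109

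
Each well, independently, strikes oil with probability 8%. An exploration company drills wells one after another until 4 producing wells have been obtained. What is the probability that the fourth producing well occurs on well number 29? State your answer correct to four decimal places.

0.0167

Y = trial on which the fourth success occurs; negative binomial, r=4, p=0.08.
P(Y=29) = C(28,3) · p^4 · (1−p)^25
= 3276 · 4.096e-05 · 0.12436 = 0.016688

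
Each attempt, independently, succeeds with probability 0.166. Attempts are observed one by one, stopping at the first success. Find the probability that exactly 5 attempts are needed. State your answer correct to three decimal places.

Geometric (trials to first success), p = 0.166.
P(Y = 5) = (1−p)^4 · p = 0.4838 · 0.166 = 0.08031

0.080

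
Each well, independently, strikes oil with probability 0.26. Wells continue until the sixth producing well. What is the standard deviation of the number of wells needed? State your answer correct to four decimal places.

8.1043

Y = total wells until the sixth success; negative binomial with r=6, p=0.26.
SD(Y) = √[r(1−p)/p²] = √(65.680473) = 8.104349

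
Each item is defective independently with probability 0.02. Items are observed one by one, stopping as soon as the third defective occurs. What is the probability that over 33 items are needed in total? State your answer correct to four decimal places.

0.9721

Needing more than 33 items ⇔ fewer than 3 successes in the first 33. With X ~ Binomial(33, 0.02), P(Y > 33) = P(X ≤ 2).
  k=0: C(33,0)·0.02^0·0.98^33 = 0.513405
  k=1: C(33,1)·0.02^1·0.98^32 = 0.345763
  k=2: C(33,2)·0.02^2·0.98^31 = 0.112902
P(X ≤ 2) = 0.972071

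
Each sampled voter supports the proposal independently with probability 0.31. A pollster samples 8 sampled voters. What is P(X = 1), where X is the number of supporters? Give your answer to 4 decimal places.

0.1847

X ~ Binomial(n=8, p=0.31).
P(X=1) = C(8,1) · p^1 · (1−p)^7
= 8 · 0.31 · 0.074464 = 0.184670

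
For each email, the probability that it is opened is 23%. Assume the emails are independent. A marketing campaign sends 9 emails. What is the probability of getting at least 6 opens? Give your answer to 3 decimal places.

X ~ Binomial(9, 0.23); P(X ≥ 6) = Σ C(9,k) p^k (1−p)^(9−k) over k:
  k=6: C(9,6)·0.23^6·0.77^3 = 0.00568
  k=7: C(9,7)·0.23^7·0.77^2 = 0.00073
  k=8: C(9,8)·0.23^8·0.77^1 = 0.00005
  k=9: C(9,9)·0.23^9·0.77^0 = 0.00000
Total = 0.00646

0.006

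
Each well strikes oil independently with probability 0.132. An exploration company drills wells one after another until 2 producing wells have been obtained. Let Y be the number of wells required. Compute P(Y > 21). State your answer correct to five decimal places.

Needing more than 21 wells ⇔ fewer than 2 successes in the first 21. With X ~ Binomial(21, 0.132), P(Y > 21) = P(X ≤ 1).
  k=0: C(21,0)·0.132^0·0.868^21 = 0.0511581
  k=1: C(21,1)·0.132^1·0.868^20 = 0.1633758
P(X ≤ 1) = 0.2145339

0.21453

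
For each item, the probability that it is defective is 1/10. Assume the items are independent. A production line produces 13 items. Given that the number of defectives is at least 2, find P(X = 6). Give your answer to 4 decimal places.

0.0022

X ~ Binomial(13, 0.10). Want P(X=6 | X≥2) = P(X=6) / P(X≥2).
P(X=6) = C(13,6)·0.10^6·0.90^7 = 0.000821
P(X≥2) = 1 − 0.254187 − 0.367158 = 0.378655
Ratio = 0.000821 / 0.378655 = 0.002168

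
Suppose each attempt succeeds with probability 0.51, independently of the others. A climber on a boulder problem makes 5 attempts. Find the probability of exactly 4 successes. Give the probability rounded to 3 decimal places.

X ~ Binomial(n=5, p=0.51).
P(X=4) = C(5,4) · p^4 · (1−p)^1
= 5 · 0.067652 · 0.49 = 0.16575

0.166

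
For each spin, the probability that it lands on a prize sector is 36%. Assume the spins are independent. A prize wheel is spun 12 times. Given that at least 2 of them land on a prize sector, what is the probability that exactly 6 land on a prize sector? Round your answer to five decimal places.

0.14347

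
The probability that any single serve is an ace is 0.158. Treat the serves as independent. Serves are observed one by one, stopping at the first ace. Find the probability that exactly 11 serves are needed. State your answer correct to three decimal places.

0.028

Geometric (trials to first success), p = 0.158.
P(Y = 11) = (1−p)^10 · p = 0.17911 · 0.158 = 0.02830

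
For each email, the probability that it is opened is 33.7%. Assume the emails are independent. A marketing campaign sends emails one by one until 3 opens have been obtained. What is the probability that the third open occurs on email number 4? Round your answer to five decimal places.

0.07612

Y = trial on which the third success occurs; negative binomial, r=3, p=0.337.
P(Y=4) = C(3,2) · p^3 · (1−p)^1
= 3 · 0.038273 · 0.663 = 0.0761245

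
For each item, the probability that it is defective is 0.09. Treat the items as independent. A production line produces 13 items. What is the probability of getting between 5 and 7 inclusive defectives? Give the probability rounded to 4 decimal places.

X ~ Binomial(13, 0.09); P(5 ≤ X ≤ 7) = Σ C(13,k) p^k (1−p)^(13−k) over k:
  k=5: C(13,5)·0.09^5·0.91^8 = 0.003574
  k=6: C(13,6)·0.09^6·0.91^7 = 0.000471
  k=7: C(13,7)·0.09^7·0.91^6 = 0.000047
Total = 0.004092

0.0041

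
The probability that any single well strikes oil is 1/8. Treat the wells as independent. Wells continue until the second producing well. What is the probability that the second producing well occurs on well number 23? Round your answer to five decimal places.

0.02082

Y = trial on which the second success occurs; negative binomial, r=2, p=0.125.
P(Y=23) = C(22,1) · p^2 · (1−p)^21
= 22 · 0.015625 · 0.060558 = 0.0208167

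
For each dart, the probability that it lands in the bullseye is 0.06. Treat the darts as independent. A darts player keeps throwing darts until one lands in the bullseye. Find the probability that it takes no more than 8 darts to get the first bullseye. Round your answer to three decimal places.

0.390

Y = number of darts to the first success; geometric, p = 0.06.
P(Y ≤ 8) = 1 − (1−p)^8 = 1 − 0.60957 = 0.39043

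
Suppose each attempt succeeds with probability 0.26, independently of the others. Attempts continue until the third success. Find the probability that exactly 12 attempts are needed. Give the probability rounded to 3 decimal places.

Y = trial on which the third success occurs; negative binomial, r=3, p=0.26.
P(Y=12) = C(11,2) · p^3 · (1−p)^9
= 55 · 0.017576 · 0.06654 = 0.06432

0.064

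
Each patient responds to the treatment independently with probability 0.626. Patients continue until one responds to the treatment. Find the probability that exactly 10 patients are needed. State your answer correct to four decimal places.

Geometric (trials to first success), p = 0.626.
P(Y = 10) = (1−p)^9 · p = 0.00014317 · 0.626 = 0.000090

0.0001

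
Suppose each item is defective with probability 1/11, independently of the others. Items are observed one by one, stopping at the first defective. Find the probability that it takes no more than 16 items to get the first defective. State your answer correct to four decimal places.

Y = number of items to the first success; geometric, p = 0.090909.
P(Y ≤ 16) = 1 − (1−p)^16 = 1 − 0.217629 = 0.782371

0.7824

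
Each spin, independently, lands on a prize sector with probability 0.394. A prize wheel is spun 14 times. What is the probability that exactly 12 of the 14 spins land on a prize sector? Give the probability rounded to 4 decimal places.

0.0005

X ~ Binomial(n=14, p=0.394).
P(X=12) = C(14,12) · p^12 · (1−p)^2
= 91 · 1.3994e-05 · 0.36724 = 0.000468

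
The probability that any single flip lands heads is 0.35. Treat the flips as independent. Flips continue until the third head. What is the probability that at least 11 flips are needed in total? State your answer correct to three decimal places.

Needing more than 10 flips ⇔ fewer than 3 successes in the first 10. With X ~ Binomial(10, 0.35), P(Y > 10) = P(X ≤ 2).
  k=0: C(10,0)·0.35^0·0.65^10 = 0.01346
  k=1: C(10,1)·0.35^1·0.65^9 = 0.07249
  k=2: C(10,2)·0.35^2·0.65^8 = 0.17565
P(X ≤ 2) = 0.26161

0.262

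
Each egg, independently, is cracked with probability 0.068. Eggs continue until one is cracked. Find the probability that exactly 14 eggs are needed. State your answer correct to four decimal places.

Geometric (trials to first success), p = 0.068.
P(Y = 14) = (1−p)^13 · p = 0.40032 · 0.068 = 0.027222

0.0272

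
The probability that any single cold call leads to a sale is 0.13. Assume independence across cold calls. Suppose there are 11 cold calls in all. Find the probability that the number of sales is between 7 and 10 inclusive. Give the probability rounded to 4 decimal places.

0.0001

X ~ Binomial(11, 0.13); P(7 ≤ X ≤ 10) = Σ C(11,k) p^k (1−p)^(11−k) over k:
  k=7: C(11,7)·0.13^7·0.87^4 = 0.000119
  k=8: C(11,8)·0.13^8·0.87^3 = 0.000009
  k=9: C(11,9)·0.13^9·0.87^2 = 0.000000
  k=10: C(11,10)·0.13^10·0.87^1 = 0.000000
Total = 0.000128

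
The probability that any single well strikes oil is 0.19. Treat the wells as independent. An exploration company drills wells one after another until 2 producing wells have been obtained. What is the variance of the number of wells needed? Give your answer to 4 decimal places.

44.8753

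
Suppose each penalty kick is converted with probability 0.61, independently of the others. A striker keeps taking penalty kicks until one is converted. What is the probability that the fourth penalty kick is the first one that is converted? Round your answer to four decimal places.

Geometric (trials to first success), p = 0.61.
P(Y = 4) = (1−p)^3 · p = 0.059319 · 0.61 = 0.036185

0.0362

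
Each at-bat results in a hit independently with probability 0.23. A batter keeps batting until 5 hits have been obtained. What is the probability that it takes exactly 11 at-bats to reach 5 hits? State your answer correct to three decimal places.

0.028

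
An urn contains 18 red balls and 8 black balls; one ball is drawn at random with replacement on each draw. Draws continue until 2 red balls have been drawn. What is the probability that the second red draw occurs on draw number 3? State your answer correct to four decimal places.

0.2949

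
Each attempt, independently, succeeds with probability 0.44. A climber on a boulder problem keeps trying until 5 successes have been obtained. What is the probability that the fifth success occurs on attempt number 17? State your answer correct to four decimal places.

0.0285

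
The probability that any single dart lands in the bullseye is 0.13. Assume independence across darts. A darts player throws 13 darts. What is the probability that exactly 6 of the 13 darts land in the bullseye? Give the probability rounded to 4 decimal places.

X ~ Binomial(n=13, p=0.13).
P(X=6) = C(13,6) · p^6 · (1−p)^7
= 1716 · 4.8268e-06 · 0.37725 = 0.003125

0.0031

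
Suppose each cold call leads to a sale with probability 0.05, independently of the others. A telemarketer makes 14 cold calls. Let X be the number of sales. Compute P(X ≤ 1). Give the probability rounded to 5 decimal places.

0.84701

X ~ Binomial(14, 0.05); P(X ≤ 1) = Σ C(14,k) p^k (1−p)^(14−k) over k:
  k=0: C(14,0)·0.05^0·0.95^14 = 0.4876750
  k=1: C(14,1)·0.05^1·0.95^13 = 0.3593395
Total = 0.8470144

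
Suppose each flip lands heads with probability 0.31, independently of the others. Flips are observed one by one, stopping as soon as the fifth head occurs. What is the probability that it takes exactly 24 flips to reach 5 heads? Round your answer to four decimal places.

0.0220

Y = trial on which the fifth success occurs; negative binomial, r=5, p=0.31.
P(Y=24) = C(23,4) · p^5 · (1−p)^19
= 8855 · 0.0028629 · 0.00086723 = 0.021985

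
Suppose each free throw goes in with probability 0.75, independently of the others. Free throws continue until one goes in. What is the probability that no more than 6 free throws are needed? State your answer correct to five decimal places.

0.99976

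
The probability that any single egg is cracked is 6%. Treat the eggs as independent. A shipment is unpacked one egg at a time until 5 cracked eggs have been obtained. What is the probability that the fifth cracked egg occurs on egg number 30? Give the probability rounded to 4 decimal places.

0.0039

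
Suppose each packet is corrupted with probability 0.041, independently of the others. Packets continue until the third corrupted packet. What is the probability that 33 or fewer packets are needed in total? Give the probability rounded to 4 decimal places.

Finishing within 33 packets ⇔ at least 3 successes in the first 33. With X ~ Binomial(33, 0.041), P(Y ≤ 33) = 1 − P(X ≤ 2).
  k=0: C(33,0)·0.041^0·0.959^33 = 0.251197
  k=1: C(33,1)·0.041^1·0.959^32 = 0.354400
  k=2: C(33,2)·0.041^2·0.959^31 = 0.242426
1 − 0.848022 = 0.151978

0.1520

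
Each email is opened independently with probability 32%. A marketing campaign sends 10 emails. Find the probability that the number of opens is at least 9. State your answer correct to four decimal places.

X ~ Binomial(10, 0.32); P(X ≥ 9) = Σ C(10,k) p^k (1−p)^(10−k) over k:
  k=9: C(10,9)·0.32^9·0.68^1 = 0.000239
  k=10: C(10,10)·0.32^10·0.68^0 = 0.000011
Total = 0.000251

0.0003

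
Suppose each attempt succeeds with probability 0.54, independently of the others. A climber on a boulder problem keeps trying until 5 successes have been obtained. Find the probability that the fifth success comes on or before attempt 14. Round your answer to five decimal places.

0.95000

Finishing within 14 attempts ⇔ at least 5 successes in the first 14. With X ~ Binomial(14, 0.54), P(Y ≤ 14) = 1 − P(X ≤ 4).
  k=0: C(14,0)·0.54^0·0.46^14 = 0.0000190
  k=1: C(14,1)·0.54^1·0.46^13 = 0.0003122
  k=2: C(14,2)·0.54^2·0.46^12 = 0.0023819
  k=3: C(14,3)·0.54^3·0.46^11 = 0.0111846
  k=4: C(14,4)·0.54^4·0.46^10 = 0.0361067
1 − 0.0500043 = 0.9499957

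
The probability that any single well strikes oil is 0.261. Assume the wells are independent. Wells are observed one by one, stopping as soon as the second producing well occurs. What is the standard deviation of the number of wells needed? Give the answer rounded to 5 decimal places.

4.65797

Y = total wells until the second success; negative binomial with r=2, p=0.261.
SD(Y) = √[r(1−p)/p²] = √(21.6966868) = 4.6579702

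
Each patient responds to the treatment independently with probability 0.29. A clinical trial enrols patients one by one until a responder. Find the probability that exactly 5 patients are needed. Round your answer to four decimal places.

0.0737

Geometric (trials to first success), p = 0.29.
P(Y = 5) = (1−p)^4 · p = 0.25412 · 0.29 = 0.073694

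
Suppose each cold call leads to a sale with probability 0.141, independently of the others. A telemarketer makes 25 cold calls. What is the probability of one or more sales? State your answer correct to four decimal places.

P(at least one) = 1 − P(none) = 1 − (1 − 0.141)^25
= 1 − 0.022378 = 0.977622

0.9776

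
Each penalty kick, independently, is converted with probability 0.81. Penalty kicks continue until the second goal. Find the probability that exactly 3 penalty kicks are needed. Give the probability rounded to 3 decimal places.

Y = trial on which the second success occurs; negative binomial, r=2, p=0.81.
P(Y=3) = C(2,1) · p^2 · (1−p)^1
= 2 · 0.6561 · 0.19 = 0.24932

0.249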